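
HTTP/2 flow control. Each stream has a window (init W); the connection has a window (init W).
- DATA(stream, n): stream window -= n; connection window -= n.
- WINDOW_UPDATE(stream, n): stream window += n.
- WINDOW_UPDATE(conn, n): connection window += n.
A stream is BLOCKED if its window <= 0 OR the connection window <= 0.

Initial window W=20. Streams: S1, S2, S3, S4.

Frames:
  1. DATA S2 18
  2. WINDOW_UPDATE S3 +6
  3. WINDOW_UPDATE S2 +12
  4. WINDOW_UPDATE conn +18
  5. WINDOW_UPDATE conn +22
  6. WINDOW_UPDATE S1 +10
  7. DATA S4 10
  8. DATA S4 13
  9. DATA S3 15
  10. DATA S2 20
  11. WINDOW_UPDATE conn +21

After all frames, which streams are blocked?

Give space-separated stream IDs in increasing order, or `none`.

Op 1: conn=2 S1=20 S2=2 S3=20 S4=20 blocked=[]
Op 2: conn=2 S1=20 S2=2 S3=26 S4=20 blocked=[]
Op 3: conn=2 S1=20 S2=14 S3=26 S4=20 blocked=[]
Op 4: conn=20 S1=20 S2=14 S3=26 S4=20 blocked=[]
Op 5: conn=42 S1=20 S2=14 S3=26 S4=20 blocked=[]
Op 6: conn=42 S1=30 S2=14 S3=26 S4=20 blocked=[]
Op 7: conn=32 S1=30 S2=14 S3=26 S4=10 blocked=[]
Op 8: conn=19 S1=30 S2=14 S3=26 S4=-3 blocked=[4]
Op 9: conn=4 S1=30 S2=14 S3=11 S4=-3 blocked=[4]
Op 10: conn=-16 S1=30 S2=-6 S3=11 S4=-3 blocked=[1, 2, 3, 4]
Op 11: conn=5 S1=30 S2=-6 S3=11 S4=-3 blocked=[2, 4]

Answer: S2 S4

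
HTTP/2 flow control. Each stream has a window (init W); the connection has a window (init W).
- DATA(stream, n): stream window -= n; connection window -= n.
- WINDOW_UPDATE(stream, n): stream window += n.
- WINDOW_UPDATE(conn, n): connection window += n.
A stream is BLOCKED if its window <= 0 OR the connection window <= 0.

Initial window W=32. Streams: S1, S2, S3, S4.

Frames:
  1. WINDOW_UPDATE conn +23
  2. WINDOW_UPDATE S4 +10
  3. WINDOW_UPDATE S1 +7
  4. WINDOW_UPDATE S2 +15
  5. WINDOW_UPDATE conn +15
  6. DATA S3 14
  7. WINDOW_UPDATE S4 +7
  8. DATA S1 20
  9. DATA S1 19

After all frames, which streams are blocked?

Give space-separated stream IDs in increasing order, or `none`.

Op 1: conn=55 S1=32 S2=32 S3=32 S4=32 blocked=[]
Op 2: conn=55 S1=32 S2=32 S3=32 S4=42 blocked=[]
Op 3: conn=55 S1=39 S2=32 S3=32 S4=42 blocked=[]
Op 4: conn=55 S1=39 S2=47 S3=32 S4=42 blocked=[]
Op 5: conn=70 S1=39 S2=47 S3=32 S4=42 blocked=[]
Op 6: conn=56 S1=39 S2=47 S3=18 S4=42 blocked=[]
Op 7: conn=56 S1=39 S2=47 S3=18 S4=49 blocked=[]
Op 8: conn=36 S1=19 S2=47 S3=18 S4=49 blocked=[]
Op 9: conn=17 S1=0 S2=47 S3=18 S4=49 blocked=[1]

Answer: S1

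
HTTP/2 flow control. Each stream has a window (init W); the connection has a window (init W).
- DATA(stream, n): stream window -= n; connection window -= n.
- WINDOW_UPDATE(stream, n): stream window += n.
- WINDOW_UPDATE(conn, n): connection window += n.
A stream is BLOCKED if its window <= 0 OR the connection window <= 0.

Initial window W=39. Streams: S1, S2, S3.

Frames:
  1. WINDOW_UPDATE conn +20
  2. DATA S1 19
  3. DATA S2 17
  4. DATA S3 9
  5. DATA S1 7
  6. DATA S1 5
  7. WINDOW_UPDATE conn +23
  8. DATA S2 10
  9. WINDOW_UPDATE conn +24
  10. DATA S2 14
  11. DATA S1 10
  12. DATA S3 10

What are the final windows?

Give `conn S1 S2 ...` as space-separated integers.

Op 1: conn=59 S1=39 S2=39 S3=39 blocked=[]
Op 2: conn=40 S1=20 S2=39 S3=39 blocked=[]
Op 3: conn=23 S1=20 S2=22 S3=39 blocked=[]
Op 4: conn=14 S1=20 S2=22 S3=30 blocked=[]
Op 5: conn=7 S1=13 S2=22 S3=30 blocked=[]
Op 6: conn=2 S1=8 S2=22 S3=30 blocked=[]
Op 7: conn=25 S1=8 S2=22 S3=30 blocked=[]
Op 8: conn=15 S1=8 S2=12 S3=30 blocked=[]
Op 9: conn=39 S1=8 S2=12 S3=30 blocked=[]
Op 10: conn=25 S1=8 S2=-2 S3=30 blocked=[2]
Op 11: conn=15 S1=-2 S2=-2 S3=30 blocked=[1, 2]
Op 12: conn=5 S1=-2 S2=-2 S3=20 blocked=[1, 2]

Answer: 5 -2 -2 20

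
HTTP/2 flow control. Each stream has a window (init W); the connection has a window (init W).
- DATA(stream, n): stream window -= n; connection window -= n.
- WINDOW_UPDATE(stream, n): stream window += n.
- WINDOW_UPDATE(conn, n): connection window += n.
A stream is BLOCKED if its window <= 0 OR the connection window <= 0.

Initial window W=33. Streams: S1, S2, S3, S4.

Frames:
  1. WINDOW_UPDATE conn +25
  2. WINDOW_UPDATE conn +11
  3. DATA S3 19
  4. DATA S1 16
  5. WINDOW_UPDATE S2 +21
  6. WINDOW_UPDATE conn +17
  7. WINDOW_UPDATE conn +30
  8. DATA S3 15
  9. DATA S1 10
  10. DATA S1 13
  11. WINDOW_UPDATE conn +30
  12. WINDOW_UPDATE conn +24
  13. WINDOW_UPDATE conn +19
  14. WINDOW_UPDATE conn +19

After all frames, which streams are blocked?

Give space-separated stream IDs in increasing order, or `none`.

Op 1: conn=58 S1=33 S2=33 S3=33 S4=33 blocked=[]
Op 2: conn=69 S1=33 S2=33 S3=33 S4=33 blocked=[]
Op 3: conn=50 S1=33 S2=33 S3=14 S4=33 blocked=[]
Op 4: conn=34 S1=17 S2=33 S3=14 S4=33 blocked=[]
Op 5: conn=34 S1=17 S2=54 S3=14 S4=33 blocked=[]
Op 6: conn=51 S1=17 S2=54 S3=14 S4=33 blocked=[]
Op 7: conn=81 S1=17 S2=54 S3=14 S4=33 blocked=[]
Op 8: conn=66 S1=17 S2=54 S3=-1 S4=33 blocked=[3]
Op 9: conn=56 S1=7 S2=54 S3=-1 S4=33 blocked=[3]
Op 10: conn=43 S1=-6 S2=54 S3=-1 S4=33 blocked=[1, 3]
Op 11: conn=73 S1=-6 S2=54 S3=-1 S4=33 blocked=[1, 3]
Op 12: conn=97 S1=-6 S2=54 S3=-1 S4=33 blocked=[1, 3]
Op 13: conn=116 S1=-6 S2=54 S3=-1 S4=33 blocked=[1, 3]
Op 14: conn=135 S1=-6 S2=54 S3=-1 S4=33 blocked=[1, 3]

Answer: S1 S3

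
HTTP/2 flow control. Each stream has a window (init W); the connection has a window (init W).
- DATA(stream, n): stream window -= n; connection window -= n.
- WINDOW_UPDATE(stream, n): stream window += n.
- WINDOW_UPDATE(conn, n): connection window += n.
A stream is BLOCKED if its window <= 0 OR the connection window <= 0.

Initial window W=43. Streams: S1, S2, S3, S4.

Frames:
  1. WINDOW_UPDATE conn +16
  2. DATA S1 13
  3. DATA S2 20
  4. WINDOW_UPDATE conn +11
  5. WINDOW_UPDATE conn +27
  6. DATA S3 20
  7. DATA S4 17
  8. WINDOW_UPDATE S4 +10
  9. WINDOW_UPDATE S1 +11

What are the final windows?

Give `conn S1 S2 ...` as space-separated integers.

Answer: 27 41 23 23 36

Derivation:
Op 1: conn=59 S1=43 S2=43 S3=43 S4=43 blocked=[]
Op 2: conn=46 S1=30 S2=43 S3=43 S4=43 blocked=[]
Op 3: conn=26 S1=30 S2=23 S3=43 S4=43 blocked=[]
Op 4: conn=37 S1=30 S2=23 S3=43 S4=43 blocked=[]
Op 5: conn=64 S1=30 S2=23 S3=43 S4=43 blocked=[]
Op 6: conn=44 S1=30 S2=23 S3=23 S4=43 blocked=[]
Op 7: conn=27 S1=30 S2=23 S3=23 S4=26 blocked=[]
Op 8: conn=27 S1=30 S2=23 S3=23 S4=36 blocked=[]
Op 9: conn=27 S1=41 S2=23 S3=23 S4=36 blocked=[]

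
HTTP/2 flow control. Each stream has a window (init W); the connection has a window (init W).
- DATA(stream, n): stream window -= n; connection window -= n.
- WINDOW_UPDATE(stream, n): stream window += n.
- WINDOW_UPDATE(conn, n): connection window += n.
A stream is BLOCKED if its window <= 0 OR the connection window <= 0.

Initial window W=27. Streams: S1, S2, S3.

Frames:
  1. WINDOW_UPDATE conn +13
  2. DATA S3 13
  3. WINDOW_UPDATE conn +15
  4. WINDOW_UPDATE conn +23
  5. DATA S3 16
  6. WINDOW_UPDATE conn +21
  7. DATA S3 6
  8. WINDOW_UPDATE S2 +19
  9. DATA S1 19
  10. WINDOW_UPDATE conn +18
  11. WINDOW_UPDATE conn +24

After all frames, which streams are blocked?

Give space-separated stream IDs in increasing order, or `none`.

Answer: S3

Derivation:
Op 1: conn=40 S1=27 S2=27 S3=27 blocked=[]
Op 2: conn=27 S1=27 S2=27 S3=14 blocked=[]
Op 3: conn=42 S1=27 S2=27 S3=14 blocked=[]
Op 4: conn=65 S1=27 S2=27 S3=14 blocked=[]
Op 5: conn=49 S1=27 S2=27 S3=-2 blocked=[3]
Op 6: conn=70 S1=27 S2=27 S3=-2 blocked=[3]
Op 7: conn=64 S1=27 S2=27 S3=-8 blocked=[3]
Op 8: conn=64 S1=27 S2=46 S3=-8 blocked=[3]
Op 9: conn=45 S1=8 S2=46 S3=-8 blocked=[3]
Op 10: conn=63 S1=8 S2=46 S3=-8 blocked=[3]
Op 11: conn=87 S1=8 S2=46 S3=-8 blocked=[3]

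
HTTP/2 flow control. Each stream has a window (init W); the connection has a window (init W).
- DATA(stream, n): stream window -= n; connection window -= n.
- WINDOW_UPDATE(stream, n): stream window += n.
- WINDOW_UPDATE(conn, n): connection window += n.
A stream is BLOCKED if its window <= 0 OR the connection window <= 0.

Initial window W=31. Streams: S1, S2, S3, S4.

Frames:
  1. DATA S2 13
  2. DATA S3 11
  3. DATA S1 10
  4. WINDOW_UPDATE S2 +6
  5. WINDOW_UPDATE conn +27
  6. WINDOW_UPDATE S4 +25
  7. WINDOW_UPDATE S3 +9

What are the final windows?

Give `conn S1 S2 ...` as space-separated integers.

Op 1: conn=18 S1=31 S2=18 S3=31 S4=31 blocked=[]
Op 2: conn=7 S1=31 S2=18 S3=20 S4=31 blocked=[]
Op 3: conn=-3 S1=21 S2=18 S3=20 S4=31 blocked=[1, 2, 3, 4]
Op 4: conn=-3 S1=21 S2=24 S3=20 S4=31 blocked=[1, 2, 3, 4]
Op 5: conn=24 S1=21 S2=24 S3=20 S4=31 blocked=[]
Op 6: conn=24 S1=21 S2=24 S3=20 S4=56 blocked=[]
Op 7: conn=24 S1=21 S2=24 S3=29 S4=56 blocked=[]

Answer: 24 21 24 29 56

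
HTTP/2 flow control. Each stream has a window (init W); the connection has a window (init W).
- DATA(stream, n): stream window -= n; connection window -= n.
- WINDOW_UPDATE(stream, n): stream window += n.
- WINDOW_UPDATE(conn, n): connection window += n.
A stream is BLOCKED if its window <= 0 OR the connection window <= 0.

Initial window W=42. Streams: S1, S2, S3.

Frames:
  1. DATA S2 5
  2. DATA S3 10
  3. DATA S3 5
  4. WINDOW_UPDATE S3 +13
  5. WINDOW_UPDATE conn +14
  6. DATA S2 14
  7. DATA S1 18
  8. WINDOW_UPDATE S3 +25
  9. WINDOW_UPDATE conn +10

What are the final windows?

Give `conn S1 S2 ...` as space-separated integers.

Op 1: conn=37 S1=42 S2=37 S3=42 blocked=[]
Op 2: conn=27 S1=42 S2=37 S3=32 blocked=[]
Op 3: conn=22 S1=42 S2=37 S3=27 blocked=[]
Op 4: conn=22 S1=42 S2=37 S3=40 blocked=[]
Op 5: conn=36 S1=42 S2=37 S3=40 blocked=[]
Op 6: conn=22 S1=42 S2=23 S3=40 blocked=[]
Op 7: conn=4 S1=24 S2=23 S3=40 blocked=[]
Op 8: conn=4 S1=24 S2=23 S3=65 blocked=[]
Op 9: conn=14 S1=24 S2=23 S3=65 blocked=[]

Answer: 14 24 23 65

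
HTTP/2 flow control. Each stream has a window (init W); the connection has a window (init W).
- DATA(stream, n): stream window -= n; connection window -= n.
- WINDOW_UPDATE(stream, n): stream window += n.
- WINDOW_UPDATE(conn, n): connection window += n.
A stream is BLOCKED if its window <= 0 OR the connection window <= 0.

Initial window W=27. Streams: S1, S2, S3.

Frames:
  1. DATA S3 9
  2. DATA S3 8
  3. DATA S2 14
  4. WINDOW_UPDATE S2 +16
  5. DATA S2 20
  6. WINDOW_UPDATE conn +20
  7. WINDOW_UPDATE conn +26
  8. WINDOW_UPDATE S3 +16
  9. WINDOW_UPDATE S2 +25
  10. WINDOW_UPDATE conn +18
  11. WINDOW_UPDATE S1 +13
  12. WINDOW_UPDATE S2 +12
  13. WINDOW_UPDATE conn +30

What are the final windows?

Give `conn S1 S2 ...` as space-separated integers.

Answer: 70 40 46 26

Derivation:
Op 1: conn=18 S1=27 S2=27 S3=18 blocked=[]
Op 2: conn=10 S1=27 S2=27 S3=10 blocked=[]
Op 3: conn=-4 S1=27 S2=13 S3=10 blocked=[1, 2, 3]
Op 4: conn=-4 S1=27 S2=29 S3=10 blocked=[1, 2, 3]
Op 5: conn=-24 S1=27 S2=9 S3=10 blocked=[1, 2, 3]
Op 6: conn=-4 S1=27 S2=9 S3=10 blocked=[1, 2, 3]
Op 7: conn=22 S1=27 S2=9 S3=10 blocked=[]
Op 8: conn=22 S1=27 S2=9 S3=26 blocked=[]
Op 9: conn=22 S1=27 S2=34 S3=26 blocked=[]
Op 10: conn=40 S1=27 S2=34 S3=26 blocked=[]
Op 11: conn=40 S1=40 S2=34 S3=26 blocked=[]
Op 12: conn=40 S1=40 S2=46 S3=26 blocked=[]
Op 13: conn=70 S1=40 S2=46 S3=26 blocked=[]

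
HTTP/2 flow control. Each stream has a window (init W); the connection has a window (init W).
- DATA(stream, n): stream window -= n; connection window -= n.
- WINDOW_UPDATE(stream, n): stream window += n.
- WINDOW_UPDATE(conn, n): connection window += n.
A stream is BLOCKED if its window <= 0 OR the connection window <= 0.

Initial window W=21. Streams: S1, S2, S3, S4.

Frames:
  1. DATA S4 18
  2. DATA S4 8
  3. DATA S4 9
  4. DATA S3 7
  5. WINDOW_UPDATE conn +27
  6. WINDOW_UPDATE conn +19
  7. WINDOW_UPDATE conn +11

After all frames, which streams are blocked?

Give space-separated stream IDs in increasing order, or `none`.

Op 1: conn=3 S1=21 S2=21 S3=21 S4=3 blocked=[]
Op 2: conn=-5 S1=21 S2=21 S3=21 S4=-5 blocked=[1, 2, 3, 4]
Op 3: conn=-14 S1=21 S2=21 S3=21 S4=-14 blocked=[1, 2, 3, 4]
Op 4: conn=-21 S1=21 S2=21 S3=14 S4=-14 blocked=[1, 2, 3, 4]
Op 5: conn=6 S1=21 S2=21 S3=14 S4=-14 blocked=[4]
Op 6: conn=25 S1=21 S2=21 S3=14 S4=-14 blocked=[4]
Op 7: conn=36 S1=21 S2=21 S3=14 S4=-14 blocked=[4]

Answer: S4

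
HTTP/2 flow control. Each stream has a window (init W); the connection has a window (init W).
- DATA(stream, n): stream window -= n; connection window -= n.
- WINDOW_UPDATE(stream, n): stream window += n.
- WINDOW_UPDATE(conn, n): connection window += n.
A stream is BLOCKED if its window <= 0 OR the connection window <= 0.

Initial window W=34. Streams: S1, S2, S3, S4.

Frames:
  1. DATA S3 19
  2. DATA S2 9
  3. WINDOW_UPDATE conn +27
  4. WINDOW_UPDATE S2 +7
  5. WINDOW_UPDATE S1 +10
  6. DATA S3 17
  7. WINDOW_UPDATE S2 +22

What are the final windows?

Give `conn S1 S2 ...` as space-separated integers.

Answer: 16 44 54 -2 34

Derivation:
Op 1: conn=15 S1=34 S2=34 S3=15 S4=34 blocked=[]
Op 2: conn=6 S1=34 S2=25 S3=15 S4=34 blocked=[]
Op 3: conn=33 S1=34 S2=25 S3=15 S4=34 blocked=[]
Op 4: conn=33 S1=34 S2=32 S3=15 S4=34 blocked=[]
Op 5: conn=33 S1=44 S2=32 S3=15 S4=34 blocked=[]
Op 6: conn=16 S1=44 S2=32 S3=-2 S4=34 blocked=[3]
Op 7: conn=16 S1=44 S2=54 S3=-2 S4=34 blocked=[3]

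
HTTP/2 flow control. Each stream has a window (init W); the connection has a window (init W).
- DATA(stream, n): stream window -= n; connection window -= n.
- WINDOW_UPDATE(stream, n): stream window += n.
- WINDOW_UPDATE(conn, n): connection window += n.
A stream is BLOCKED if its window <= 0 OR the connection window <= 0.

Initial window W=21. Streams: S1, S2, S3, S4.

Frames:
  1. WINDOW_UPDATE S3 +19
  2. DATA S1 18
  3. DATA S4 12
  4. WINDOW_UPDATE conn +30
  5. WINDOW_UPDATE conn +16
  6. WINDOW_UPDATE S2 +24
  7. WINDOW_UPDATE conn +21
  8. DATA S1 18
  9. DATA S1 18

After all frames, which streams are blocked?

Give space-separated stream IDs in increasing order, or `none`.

Answer: S1

Derivation:
Op 1: conn=21 S1=21 S2=21 S3=40 S4=21 blocked=[]
Op 2: conn=3 S1=3 S2=21 S3=40 S4=21 blocked=[]
Op 3: conn=-9 S1=3 S2=21 S3=40 S4=9 blocked=[1, 2, 3, 4]
Op 4: conn=21 S1=3 S2=21 S3=40 S4=9 blocked=[]
Op 5: conn=37 S1=3 S2=21 S3=40 S4=9 blocked=[]
Op 6: conn=37 S1=3 S2=45 S3=40 S4=9 blocked=[]
Op 7: conn=58 S1=3 S2=45 S3=40 S4=9 blocked=[]
Op 8: conn=40 S1=-15 S2=45 S3=40 S4=9 blocked=[1]
Op 9: conn=22 S1=-33 S2=45 S3=40 S4=9 blocked=[1]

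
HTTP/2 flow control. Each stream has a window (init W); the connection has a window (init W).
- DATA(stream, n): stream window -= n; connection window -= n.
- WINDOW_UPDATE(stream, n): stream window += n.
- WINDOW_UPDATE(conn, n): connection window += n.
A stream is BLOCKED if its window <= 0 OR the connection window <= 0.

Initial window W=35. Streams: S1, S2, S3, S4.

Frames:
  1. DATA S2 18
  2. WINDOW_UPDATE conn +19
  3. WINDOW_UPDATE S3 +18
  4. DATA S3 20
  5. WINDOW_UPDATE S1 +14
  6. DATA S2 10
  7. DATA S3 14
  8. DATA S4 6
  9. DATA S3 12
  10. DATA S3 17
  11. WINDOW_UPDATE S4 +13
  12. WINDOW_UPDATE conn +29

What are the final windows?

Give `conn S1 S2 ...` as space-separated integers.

Answer: -14 49 7 -10 42

Derivation:
Op 1: conn=17 S1=35 S2=17 S3=35 S4=35 blocked=[]
Op 2: conn=36 S1=35 S2=17 S3=35 S4=35 blocked=[]
Op 3: conn=36 S1=35 S2=17 S3=53 S4=35 blocked=[]
Op 4: conn=16 S1=35 S2=17 S3=33 S4=35 blocked=[]
Op 5: conn=16 S1=49 S2=17 S3=33 S4=35 blocked=[]
Op 6: conn=6 S1=49 S2=7 S3=33 S4=35 blocked=[]
Op 7: conn=-8 S1=49 S2=7 S3=19 S4=35 blocked=[1, 2, 3, 4]
Op 8: conn=-14 S1=49 S2=7 S3=19 S4=29 blocked=[1, 2, 3, 4]
Op 9: conn=-26 S1=49 S2=7 S3=7 S4=29 blocked=[1, 2, 3, 4]
Op 10: conn=-43 S1=49 S2=7 S3=-10 S4=29 blocked=[1, 2, 3, 4]
Op 11: conn=-43 S1=49 S2=7 S3=-10 S4=42 blocked=[1, 2, 3, 4]
Op 12: conn=-14 S1=49 S2=7 S3=-10 S4=42 blocked=[1, 2, 3, 4]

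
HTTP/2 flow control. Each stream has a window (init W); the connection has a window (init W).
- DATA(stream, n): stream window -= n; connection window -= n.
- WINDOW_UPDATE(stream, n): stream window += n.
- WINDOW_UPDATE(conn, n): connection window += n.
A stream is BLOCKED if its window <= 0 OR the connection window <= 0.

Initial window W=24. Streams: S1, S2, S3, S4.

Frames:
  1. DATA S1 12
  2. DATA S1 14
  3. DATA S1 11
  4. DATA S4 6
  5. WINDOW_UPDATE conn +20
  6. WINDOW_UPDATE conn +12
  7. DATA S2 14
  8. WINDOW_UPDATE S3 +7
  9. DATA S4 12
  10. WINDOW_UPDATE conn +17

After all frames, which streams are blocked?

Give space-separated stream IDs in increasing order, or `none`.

Answer: S1

Derivation:
Op 1: conn=12 S1=12 S2=24 S3=24 S4=24 blocked=[]
Op 2: conn=-2 S1=-2 S2=24 S3=24 S4=24 blocked=[1, 2, 3, 4]
Op 3: conn=-13 S1=-13 S2=24 S3=24 S4=24 blocked=[1, 2, 3, 4]
Op 4: conn=-19 S1=-13 S2=24 S3=24 S4=18 blocked=[1, 2, 3, 4]
Op 5: conn=1 S1=-13 S2=24 S3=24 S4=18 blocked=[1]
Op 6: conn=13 S1=-13 S2=24 S3=24 S4=18 blocked=[1]
Op 7: conn=-1 S1=-13 S2=10 S3=24 S4=18 blocked=[1, 2, 3, 4]
Op 8: conn=-1 S1=-13 S2=10 S3=31 S4=18 blocked=[1, 2, 3, 4]
Op 9: conn=-13 S1=-13 S2=10 S3=31 S4=6 blocked=[1, 2, 3, 4]
Op 10: conn=4 S1=-13 S2=10 S3=31 S4=6 blocked=[1]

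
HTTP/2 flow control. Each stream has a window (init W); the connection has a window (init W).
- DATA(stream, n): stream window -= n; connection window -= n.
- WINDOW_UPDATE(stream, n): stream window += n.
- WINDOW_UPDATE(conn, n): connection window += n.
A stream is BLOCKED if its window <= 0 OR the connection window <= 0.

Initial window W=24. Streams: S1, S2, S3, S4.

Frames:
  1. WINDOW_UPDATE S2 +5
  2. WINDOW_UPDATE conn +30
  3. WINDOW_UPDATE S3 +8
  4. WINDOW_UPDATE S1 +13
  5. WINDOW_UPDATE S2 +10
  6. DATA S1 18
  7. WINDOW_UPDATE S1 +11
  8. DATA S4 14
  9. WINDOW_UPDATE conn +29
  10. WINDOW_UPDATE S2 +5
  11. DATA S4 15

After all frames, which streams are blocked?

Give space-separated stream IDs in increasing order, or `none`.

Op 1: conn=24 S1=24 S2=29 S3=24 S4=24 blocked=[]
Op 2: conn=54 S1=24 S2=29 S3=24 S4=24 blocked=[]
Op 3: conn=54 S1=24 S2=29 S3=32 S4=24 blocked=[]
Op 4: conn=54 S1=37 S2=29 S3=32 S4=24 blocked=[]
Op 5: conn=54 S1=37 S2=39 S3=32 S4=24 blocked=[]
Op 6: conn=36 S1=19 S2=39 S3=32 S4=24 blocked=[]
Op 7: conn=36 S1=30 S2=39 S3=32 S4=24 blocked=[]
Op 8: conn=22 S1=30 S2=39 S3=32 S4=10 blocked=[]
Op 9: conn=51 S1=30 S2=39 S3=32 S4=10 blocked=[]
Op 10: conn=51 S1=30 S2=44 S3=32 S4=10 blocked=[]
Op 11: conn=36 S1=30 S2=44 S3=32 S4=-5 blocked=[4]

Answer: S4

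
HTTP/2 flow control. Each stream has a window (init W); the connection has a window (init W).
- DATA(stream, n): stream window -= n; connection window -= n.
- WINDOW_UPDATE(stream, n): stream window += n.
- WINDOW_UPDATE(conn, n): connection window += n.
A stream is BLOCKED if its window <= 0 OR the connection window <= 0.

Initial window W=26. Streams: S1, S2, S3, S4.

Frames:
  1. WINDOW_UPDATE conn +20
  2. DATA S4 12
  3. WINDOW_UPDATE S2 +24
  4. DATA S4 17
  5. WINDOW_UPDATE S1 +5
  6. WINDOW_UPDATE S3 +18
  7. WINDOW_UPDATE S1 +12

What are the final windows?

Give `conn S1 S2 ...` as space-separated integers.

Answer: 17 43 50 44 -3

Derivation:
Op 1: conn=46 S1=26 S2=26 S3=26 S4=26 blocked=[]
Op 2: conn=34 S1=26 S2=26 S3=26 S4=14 blocked=[]
Op 3: conn=34 S1=26 S2=50 S3=26 S4=14 blocked=[]
Op 4: conn=17 S1=26 S2=50 S3=26 S4=-3 blocked=[4]
Op 5: conn=17 S1=31 S2=50 S3=26 S4=-3 blocked=[4]
Op 6: conn=17 S1=31 S2=50 S3=44 S4=-3 blocked=[4]
Op 7: conn=17 S1=43 S2=50 S3=44 S4=-3 blocked=[4]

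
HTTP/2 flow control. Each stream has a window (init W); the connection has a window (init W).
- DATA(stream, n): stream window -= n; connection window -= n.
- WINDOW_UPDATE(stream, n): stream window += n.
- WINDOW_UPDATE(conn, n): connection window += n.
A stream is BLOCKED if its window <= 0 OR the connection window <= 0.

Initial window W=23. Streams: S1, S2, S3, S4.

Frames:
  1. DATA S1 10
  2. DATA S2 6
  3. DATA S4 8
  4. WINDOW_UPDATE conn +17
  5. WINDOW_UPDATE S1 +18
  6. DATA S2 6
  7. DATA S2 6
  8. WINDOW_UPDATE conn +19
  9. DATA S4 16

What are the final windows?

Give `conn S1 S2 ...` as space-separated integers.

Answer: 7 31 5 23 -1

Derivation:
Op 1: conn=13 S1=13 S2=23 S3=23 S4=23 blocked=[]
Op 2: conn=7 S1=13 S2=17 S3=23 S4=23 blocked=[]
Op 3: conn=-1 S1=13 S2=17 S3=23 S4=15 blocked=[1, 2, 3, 4]
Op 4: conn=16 S1=13 S2=17 S3=23 S4=15 blocked=[]
Op 5: conn=16 S1=31 S2=17 S3=23 S4=15 blocked=[]
Op 6: conn=10 S1=31 S2=11 S3=23 S4=15 blocked=[]
Op 7: conn=4 S1=31 S2=5 S3=23 S4=15 blocked=[]
Op 8: conn=23 S1=31 S2=5 S3=23 S4=15 blocked=[]
Op 9: conn=7 S1=31 S2=5 S3=23 S4=-1 blocked=[4]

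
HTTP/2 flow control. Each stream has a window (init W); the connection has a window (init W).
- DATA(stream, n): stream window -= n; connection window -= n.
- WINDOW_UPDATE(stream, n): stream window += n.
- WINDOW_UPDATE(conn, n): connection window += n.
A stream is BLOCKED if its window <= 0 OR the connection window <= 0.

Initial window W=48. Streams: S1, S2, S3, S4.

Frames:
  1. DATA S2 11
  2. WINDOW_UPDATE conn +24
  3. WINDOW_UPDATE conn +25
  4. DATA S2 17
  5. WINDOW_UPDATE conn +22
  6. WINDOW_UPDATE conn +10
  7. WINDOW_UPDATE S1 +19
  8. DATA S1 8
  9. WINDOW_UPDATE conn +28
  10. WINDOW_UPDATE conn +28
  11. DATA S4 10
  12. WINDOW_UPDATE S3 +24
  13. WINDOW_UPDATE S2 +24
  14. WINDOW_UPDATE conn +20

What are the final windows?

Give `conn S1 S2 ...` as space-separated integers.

Answer: 159 59 44 72 38

Derivation:
Op 1: conn=37 S1=48 S2=37 S3=48 S4=48 blocked=[]
Op 2: conn=61 S1=48 S2=37 S3=48 S4=48 blocked=[]
Op 3: conn=86 S1=48 S2=37 S3=48 S4=48 blocked=[]
Op 4: conn=69 S1=48 S2=20 S3=48 S4=48 blocked=[]
Op 5: conn=91 S1=48 S2=20 S3=48 S4=48 blocked=[]
Op 6: conn=101 S1=48 S2=20 S3=48 S4=48 blocked=[]
Op 7: conn=101 S1=67 S2=20 S3=48 S4=48 blocked=[]
Op 8: conn=93 S1=59 S2=20 S3=48 S4=48 blocked=[]
Op 9: conn=121 S1=59 S2=20 S3=48 S4=48 blocked=[]
Op 10: conn=149 S1=59 S2=20 S3=48 S4=48 blocked=[]
Op 11: conn=139 S1=59 S2=20 S3=48 S4=38 blocked=[]
Op 12: conn=139 S1=59 S2=20 S3=72 S4=38 blocked=[]
Op 13: conn=139 S1=59 S2=44 S3=72 S4=38 blocked=[]
Op 14: conn=159 S1=59 S2=44 S3=72 S4=38 blocked=[]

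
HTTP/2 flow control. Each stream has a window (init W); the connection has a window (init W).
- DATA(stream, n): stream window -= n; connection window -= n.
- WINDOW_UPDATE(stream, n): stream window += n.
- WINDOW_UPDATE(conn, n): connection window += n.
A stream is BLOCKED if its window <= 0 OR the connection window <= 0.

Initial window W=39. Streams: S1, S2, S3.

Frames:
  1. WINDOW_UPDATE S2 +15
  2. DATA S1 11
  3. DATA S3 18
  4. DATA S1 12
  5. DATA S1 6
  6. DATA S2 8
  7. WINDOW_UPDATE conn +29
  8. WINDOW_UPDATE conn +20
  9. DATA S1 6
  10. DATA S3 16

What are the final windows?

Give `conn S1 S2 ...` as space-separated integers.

Answer: 11 4 46 5

Derivation:
Op 1: conn=39 S1=39 S2=54 S3=39 blocked=[]
Op 2: conn=28 S1=28 S2=54 S3=39 blocked=[]
Op 3: conn=10 S1=28 S2=54 S3=21 blocked=[]
Op 4: conn=-2 S1=16 S2=54 S3=21 blocked=[1, 2, 3]
Op 5: conn=-8 S1=10 S2=54 S3=21 blocked=[1, 2, 3]
Op 6: conn=-16 S1=10 S2=46 S3=21 blocked=[1, 2, 3]
Op 7: conn=13 S1=10 S2=46 S3=21 blocked=[]
Op 8: conn=33 S1=10 S2=46 S3=21 blocked=[]
Op 9: conn=27 S1=4 S2=46 S3=21 blocked=[]
Op 10: conn=11 S1=4 S2=46 S3=5 blocked=[]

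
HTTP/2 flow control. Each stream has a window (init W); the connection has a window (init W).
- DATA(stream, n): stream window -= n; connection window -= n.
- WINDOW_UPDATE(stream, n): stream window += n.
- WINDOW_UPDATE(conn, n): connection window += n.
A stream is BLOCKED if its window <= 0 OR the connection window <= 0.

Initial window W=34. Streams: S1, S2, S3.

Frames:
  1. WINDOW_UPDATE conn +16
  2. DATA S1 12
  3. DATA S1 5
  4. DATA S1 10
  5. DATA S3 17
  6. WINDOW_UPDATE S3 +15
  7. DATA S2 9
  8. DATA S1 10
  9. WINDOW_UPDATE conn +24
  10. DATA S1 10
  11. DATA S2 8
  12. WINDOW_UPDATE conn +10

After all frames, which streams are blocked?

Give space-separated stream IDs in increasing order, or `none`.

Answer: S1

Derivation:
Op 1: conn=50 S1=34 S2=34 S3=34 blocked=[]
Op 2: conn=38 S1=22 S2=34 S3=34 blocked=[]
Op 3: conn=33 S1=17 S2=34 S3=34 blocked=[]
Op 4: conn=23 S1=7 S2=34 S3=34 blocked=[]
Op 5: conn=6 S1=7 S2=34 S3=17 blocked=[]
Op 6: conn=6 S1=7 S2=34 S3=32 blocked=[]
Op 7: conn=-3 S1=7 S2=25 S3=32 blocked=[1, 2, 3]
Op 8: conn=-13 S1=-3 S2=25 S3=32 blocked=[1, 2, 3]
Op 9: conn=11 S1=-3 S2=25 S3=32 blocked=[1]
Op 10: conn=1 S1=-13 S2=25 S3=32 blocked=[1]
Op 11: conn=-7 S1=-13 S2=17 S3=32 blocked=[1, 2, 3]
Op 12: conn=3 S1=-13 S2=17 S3=32 blocked=[1]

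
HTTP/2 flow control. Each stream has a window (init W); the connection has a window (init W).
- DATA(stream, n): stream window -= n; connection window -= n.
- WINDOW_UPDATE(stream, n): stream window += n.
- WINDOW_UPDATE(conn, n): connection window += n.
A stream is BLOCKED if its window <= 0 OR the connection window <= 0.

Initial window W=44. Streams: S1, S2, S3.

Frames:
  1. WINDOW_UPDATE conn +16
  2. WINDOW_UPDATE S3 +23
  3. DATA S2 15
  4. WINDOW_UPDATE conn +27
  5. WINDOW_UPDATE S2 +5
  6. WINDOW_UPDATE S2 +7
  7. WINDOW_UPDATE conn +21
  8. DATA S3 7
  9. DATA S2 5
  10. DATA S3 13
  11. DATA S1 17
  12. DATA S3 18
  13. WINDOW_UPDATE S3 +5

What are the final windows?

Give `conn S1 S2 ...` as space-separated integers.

Op 1: conn=60 S1=44 S2=44 S3=44 blocked=[]
Op 2: conn=60 S1=44 S2=44 S3=67 blocked=[]
Op 3: conn=45 S1=44 S2=29 S3=67 blocked=[]
Op 4: conn=72 S1=44 S2=29 S3=67 blocked=[]
Op 5: conn=72 S1=44 S2=34 S3=67 blocked=[]
Op 6: conn=72 S1=44 S2=41 S3=67 blocked=[]
Op 7: conn=93 S1=44 S2=41 S3=67 blocked=[]
Op 8: conn=86 S1=44 S2=41 S3=60 blocked=[]
Op 9: conn=81 S1=44 S2=36 S3=60 blocked=[]
Op 10: conn=68 S1=44 S2=36 S3=47 blocked=[]
Op 11: conn=51 S1=27 S2=36 S3=47 blocked=[]
Op 12: conn=33 S1=27 S2=36 S3=29 blocked=[]
Op 13: conn=33 S1=27 S2=36 S3=34 blocked=[]

Answer: 33 27 36 34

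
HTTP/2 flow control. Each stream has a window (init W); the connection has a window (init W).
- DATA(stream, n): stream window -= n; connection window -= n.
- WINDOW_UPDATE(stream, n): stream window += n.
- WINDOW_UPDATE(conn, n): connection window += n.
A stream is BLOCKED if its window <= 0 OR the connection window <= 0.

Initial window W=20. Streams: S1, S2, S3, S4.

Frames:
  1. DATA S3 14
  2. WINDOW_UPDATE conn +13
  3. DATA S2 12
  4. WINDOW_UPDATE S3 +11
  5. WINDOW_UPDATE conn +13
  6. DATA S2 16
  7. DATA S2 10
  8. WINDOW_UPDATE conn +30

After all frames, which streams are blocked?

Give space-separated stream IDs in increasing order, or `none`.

Op 1: conn=6 S1=20 S2=20 S3=6 S4=20 blocked=[]
Op 2: conn=19 S1=20 S2=20 S3=6 S4=20 blocked=[]
Op 3: conn=7 S1=20 S2=8 S3=6 S4=20 blocked=[]
Op 4: conn=7 S1=20 S2=8 S3=17 S4=20 blocked=[]
Op 5: conn=20 S1=20 S2=8 S3=17 S4=20 blocked=[]
Op 6: conn=4 S1=20 S2=-8 S3=17 S4=20 blocked=[2]
Op 7: conn=-6 S1=20 S2=-18 S3=17 S4=20 blocked=[1, 2, 3, 4]
Op 8: conn=24 S1=20 S2=-18 S3=17 S4=20 blocked=[2]

Answer: S2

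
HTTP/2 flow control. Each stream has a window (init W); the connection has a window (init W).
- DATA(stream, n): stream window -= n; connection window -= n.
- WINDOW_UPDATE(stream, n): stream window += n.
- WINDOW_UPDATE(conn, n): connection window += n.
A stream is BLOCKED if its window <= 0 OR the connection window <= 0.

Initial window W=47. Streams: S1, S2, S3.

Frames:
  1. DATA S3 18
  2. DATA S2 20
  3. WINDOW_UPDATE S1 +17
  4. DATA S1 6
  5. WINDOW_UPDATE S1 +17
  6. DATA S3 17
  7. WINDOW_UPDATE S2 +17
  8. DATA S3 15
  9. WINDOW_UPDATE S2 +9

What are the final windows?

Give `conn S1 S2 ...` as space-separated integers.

Answer: -29 75 53 -3

Derivation:
Op 1: conn=29 S1=47 S2=47 S3=29 blocked=[]
Op 2: conn=9 S1=47 S2=27 S3=29 blocked=[]
Op 3: conn=9 S1=64 S2=27 S3=29 blocked=[]
Op 4: conn=3 S1=58 S2=27 S3=29 blocked=[]
Op 5: conn=3 S1=75 S2=27 S3=29 blocked=[]
Op 6: conn=-14 S1=75 S2=27 S3=12 blocked=[1, 2, 3]
Op 7: conn=-14 S1=75 S2=44 S3=12 blocked=[1, 2, 3]
Op 8: conn=-29 S1=75 S2=44 S3=-3 blocked=[1, 2, 3]
Op 9: conn=-29 S1=75 S2=53 S3=-3 blocked=[1, 2, 3]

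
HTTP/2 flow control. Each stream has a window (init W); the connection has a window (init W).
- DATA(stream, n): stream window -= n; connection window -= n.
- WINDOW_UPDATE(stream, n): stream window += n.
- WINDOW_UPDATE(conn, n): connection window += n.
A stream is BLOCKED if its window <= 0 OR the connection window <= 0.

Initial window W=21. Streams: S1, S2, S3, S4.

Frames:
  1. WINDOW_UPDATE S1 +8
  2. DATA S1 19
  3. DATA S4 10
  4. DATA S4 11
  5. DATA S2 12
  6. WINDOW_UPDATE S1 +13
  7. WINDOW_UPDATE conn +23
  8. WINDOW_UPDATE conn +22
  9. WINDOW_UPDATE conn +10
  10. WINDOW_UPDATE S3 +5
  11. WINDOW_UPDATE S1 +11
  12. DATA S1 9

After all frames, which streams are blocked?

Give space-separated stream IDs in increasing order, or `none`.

Op 1: conn=21 S1=29 S2=21 S3=21 S4=21 blocked=[]
Op 2: conn=2 S1=10 S2=21 S3=21 S4=21 blocked=[]
Op 3: conn=-8 S1=10 S2=21 S3=21 S4=11 blocked=[1, 2, 3, 4]
Op 4: conn=-19 S1=10 S2=21 S3=21 S4=0 blocked=[1, 2, 3, 4]
Op 5: conn=-31 S1=10 S2=9 S3=21 S4=0 blocked=[1, 2, 3, 4]
Op 6: conn=-31 S1=23 S2=9 S3=21 S4=0 blocked=[1, 2, 3, 4]
Op 7: conn=-8 S1=23 S2=9 S3=21 S4=0 blocked=[1, 2, 3, 4]
Op 8: conn=14 S1=23 S2=9 S3=21 S4=0 blocked=[4]
Op 9: conn=24 S1=23 S2=9 S3=21 S4=0 blocked=[4]
Op 10: conn=24 S1=23 S2=9 S3=26 S4=0 blocked=[4]
Op 11: conn=24 S1=34 S2=9 S3=26 S4=0 blocked=[4]
Op 12: conn=15 S1=25 S2=9 S3=26 S4=0 blocked=[4]

Answer: S4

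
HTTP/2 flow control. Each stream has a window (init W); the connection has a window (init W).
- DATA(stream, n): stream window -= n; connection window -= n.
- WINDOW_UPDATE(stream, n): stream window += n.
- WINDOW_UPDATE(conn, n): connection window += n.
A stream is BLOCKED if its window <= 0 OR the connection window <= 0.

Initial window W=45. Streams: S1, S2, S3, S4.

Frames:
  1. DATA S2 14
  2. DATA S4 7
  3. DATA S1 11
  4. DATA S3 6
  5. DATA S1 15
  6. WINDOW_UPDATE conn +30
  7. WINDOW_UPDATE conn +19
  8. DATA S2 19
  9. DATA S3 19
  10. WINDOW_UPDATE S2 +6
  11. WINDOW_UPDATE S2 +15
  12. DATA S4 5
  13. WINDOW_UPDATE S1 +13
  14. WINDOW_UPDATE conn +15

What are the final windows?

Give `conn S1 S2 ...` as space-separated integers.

Answer: 13 32 33 20 33

Derivation:
Op 1: conn=31 S1=45 S2=31 S3=45 S4=45 blocked=[]
Op 2: conn=24 S1=45 S2=31 S3=45 S4=38 blocked=[]
Op 3: conn=13 S1=34 S2=31 S3=45 S4=38 blocked=[]
Op 4: conn=7 S1=34 S2=31 S3=39 S4=38 blocked=[]
Op 5: conn=-8 S1=19 S2=31 S3=39 S4=38 blocked=[1, 2, 3, 4]
Op 6: conn=22 S1=19 S2=31 S3=39 S4=38 blocked=[]
Op 7: conn=41 S1=19 S2=31 S3=39 S4=38 blocked=[]
Op 8: conn=22 S1=19 S2=12 S3=39 S4=38 blocked=[]
Op 9: conn=3 S1=19 S2=12 S3=20 S4=38 blocked=[]
Op 10: conn=3 S1=19 S2=18 S3=20 S4=38 blocked=[]
Op 11: conn=3 S1=19 S2=33 S3=20 S4=38 blocked=[]
Op 12: conn=-2 S1=19 S2=33 S3=20 S4=33 blocked=[1, 2, 3, 4]
Op 13: conn=-2 S1=32 S2=33 S3=20 S4=33 blocked=[1, 2, 3, 4]
Op 14: conn=13 S1=32 S2=33 S3=20 S4=33 blocked=[]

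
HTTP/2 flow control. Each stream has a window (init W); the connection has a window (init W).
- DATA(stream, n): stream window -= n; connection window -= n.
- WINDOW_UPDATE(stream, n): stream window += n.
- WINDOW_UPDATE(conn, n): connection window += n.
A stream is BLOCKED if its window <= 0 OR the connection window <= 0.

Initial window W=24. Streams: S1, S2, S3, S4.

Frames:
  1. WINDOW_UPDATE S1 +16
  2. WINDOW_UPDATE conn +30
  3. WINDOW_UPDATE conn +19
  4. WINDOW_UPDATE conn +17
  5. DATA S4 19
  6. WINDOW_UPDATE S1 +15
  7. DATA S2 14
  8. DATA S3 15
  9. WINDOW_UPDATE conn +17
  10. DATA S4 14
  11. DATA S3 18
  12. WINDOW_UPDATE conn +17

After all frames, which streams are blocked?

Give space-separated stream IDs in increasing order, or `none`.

Answer: S3 S4

Derivation:
Op 1: conn=24 S1=40 S2=24 S3=24 S4=24 blocked=[]
Op 2: conn=54 S1=40 S2=24 S3=24 S4=24 blocked=[]
Op 3: conn=73 S1=40 S2=24 S3=24 S4=24 blocked=[]
Op 4: conn=90 S1=40 S2=24 S3=24 S4=24 blocked=[]
Op 5: conn=71 S1=40 S2=24 S3=24 S4=5 blocked=[]
Op 6: conn=71 S1=55 S2=24 S3=24 S4=5 blocked=[]
Op 7: conn=57 S1=55 S2=10 S3=24 S4=5 blocked=[]
Op 8: conn=42 S1=55 S2=10 S3=9 S4=5 blocked=[]
Op 9: conn=59 S1=55 S2=10 S3=9 S4=5 blocked=[]
Op 10: conn=45 S1=55 S2=10 S3=9 S4=-9 blocked=[4]
Op 11: conn=27 S1=55 S2=10 S3=-9 S4=-9 blocked=[3, 4]
Op 12: conn=44 S1=55 S2=10 S3=-9 S4=-9 blocked=[3, 4]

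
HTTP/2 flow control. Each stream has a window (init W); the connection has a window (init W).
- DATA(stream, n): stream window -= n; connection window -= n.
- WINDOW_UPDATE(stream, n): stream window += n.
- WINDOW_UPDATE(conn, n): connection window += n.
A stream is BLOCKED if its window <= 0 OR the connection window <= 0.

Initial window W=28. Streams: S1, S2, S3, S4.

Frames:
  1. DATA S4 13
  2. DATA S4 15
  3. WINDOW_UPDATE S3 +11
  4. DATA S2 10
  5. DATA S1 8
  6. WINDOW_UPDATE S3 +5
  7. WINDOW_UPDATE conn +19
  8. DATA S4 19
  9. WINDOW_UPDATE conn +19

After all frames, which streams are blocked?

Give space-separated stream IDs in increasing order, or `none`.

Answer: S4

Derivation:
Op 1: conn=15 S1=28 S2=28 S3=28 S4=15 blocked=[]
Op 2: conn=0 S1=28 S2=28 S3=28 S4=0 blocked=[1, 2, 3, 4]
Op 3: conn=0 S1=28 S2=28 S3=39 S4=0 blocked=[1, 2, 3, 4]
Op 4: conn=-10 S1=28 S2=18 S3=39 S4=0 blocked=[1, 2, 3, 4]
Op 5: conn=-18 S1=20 S2=18 S3=39 S4=0 blocked=[1, 2, 3, 4]
Op 6: conn=-18 S1=20 S2=18 S3=44 S4=0 blocked=[1, 2, 3, 4]
Op 7: conn=1 S1=20 S2=18 S3=44 S4=0 blocked=[4]
Op 8: conn=-18 S1=20 S2=18 S3=44 S4=-19 blocked=[1, 2, 3, 4]
Op 9: conn=1 S1=20 S2=18 S3=44 S4=-19 blocked=[4]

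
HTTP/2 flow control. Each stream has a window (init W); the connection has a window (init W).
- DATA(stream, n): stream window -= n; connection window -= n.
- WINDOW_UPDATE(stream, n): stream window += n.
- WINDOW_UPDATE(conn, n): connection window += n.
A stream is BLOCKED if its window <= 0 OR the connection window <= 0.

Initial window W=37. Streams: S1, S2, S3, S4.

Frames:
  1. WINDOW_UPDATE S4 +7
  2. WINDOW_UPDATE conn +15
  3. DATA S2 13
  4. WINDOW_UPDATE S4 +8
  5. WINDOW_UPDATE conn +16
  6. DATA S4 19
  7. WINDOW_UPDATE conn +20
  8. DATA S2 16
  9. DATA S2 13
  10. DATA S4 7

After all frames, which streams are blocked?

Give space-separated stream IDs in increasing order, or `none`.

Answer: S2

Derivation:
Op 1: conn=37 S1=37 S2=37 S3=37 S4=44 blocked=[]
Op 2: conn=52 S1=37 S2=37 S3=37 S4=44 blocked=[]
Op 3: conn=39 S1=37 S2=24 S3=37 S4=44 blocked=[]
Op 4: conn=39 S1=37 S2=24 S3=37 S4=52 blocked=[]
Op 5: conn=55 S1=37 S2=24 S3=37 S4=52 blocked=[]
Op 6: conn=36 S1=37 S2=24 S3=37 S4=33 blocked=[]
Op 7: conn=56 S1=37 S2=24 S3=37 S4=33 blocked=[]
Op 8: conn=40 S1=37 S2=8 S3=37 S4=33 blocked=[]
Op 9: conn=27 S1=37 S2=-5 S3=37 S4=33 blocked=[2]
Op 10: conn=20 S1=37 S2=-5 S3=37 S4=26 blocked=[2]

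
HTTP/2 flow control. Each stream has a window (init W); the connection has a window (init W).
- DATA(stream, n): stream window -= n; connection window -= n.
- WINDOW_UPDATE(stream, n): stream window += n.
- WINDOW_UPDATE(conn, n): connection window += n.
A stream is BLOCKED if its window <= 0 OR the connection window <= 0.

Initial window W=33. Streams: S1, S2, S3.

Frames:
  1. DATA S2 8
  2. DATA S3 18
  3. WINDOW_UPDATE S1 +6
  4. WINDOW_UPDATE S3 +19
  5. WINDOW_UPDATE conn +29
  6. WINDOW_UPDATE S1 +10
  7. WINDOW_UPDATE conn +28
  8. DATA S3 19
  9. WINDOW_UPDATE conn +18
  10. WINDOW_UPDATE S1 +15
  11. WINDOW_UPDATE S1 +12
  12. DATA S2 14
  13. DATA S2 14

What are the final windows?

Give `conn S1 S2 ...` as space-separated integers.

Op 1: conn=25 S1=33 S2=25 S3=33 blocked=[]
Op 2: conn=7 S1=33 S2=25 S3=15 blocked=[]
Op 3: conn=7 S1=39 S2=25 S3=15 blocked=[]
Op 4: conn=7 S1=39 S2=25 S3=34 blocked=[]
Op 5: conn=36 S1=39 S2=25 S3=34 blocked=[]
Op 6: conn=36 S1=49 S2=25 S3=34 blocked=[]
Op 7: conn=64 S1=49 S2=25 S3=34 blocked=[]
Op 8: conn=45 S1=49 S2=25 S3=15 blocked=[]
Op 9: conn=63 S1=49 S2=25 S3=15 blocked=[]
Op 10: conn=63 S1=64 S2=25 S3=15 blocked=[]
Op 11: conn=63 S1=76 S2=25 S3=15 blocked=[]
Op 12: conn=49 S1=76 S2=11 S3=15 blocked=[]
Op 13: conn=35 S1=76 S2=-3 S3=15 blocked=[2]

Answer: 35 76 -3 15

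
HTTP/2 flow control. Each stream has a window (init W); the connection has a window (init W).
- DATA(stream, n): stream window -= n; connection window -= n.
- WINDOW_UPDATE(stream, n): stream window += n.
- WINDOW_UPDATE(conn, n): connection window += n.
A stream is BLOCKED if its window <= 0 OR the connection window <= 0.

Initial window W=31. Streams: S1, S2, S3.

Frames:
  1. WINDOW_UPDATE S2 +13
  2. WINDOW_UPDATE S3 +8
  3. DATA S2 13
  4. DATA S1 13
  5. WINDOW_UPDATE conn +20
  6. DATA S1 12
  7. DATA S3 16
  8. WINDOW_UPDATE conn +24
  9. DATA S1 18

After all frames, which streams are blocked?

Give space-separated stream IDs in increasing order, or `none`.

Op 1: conn=31 S1=31 S2=44 S3=31 blocked=[]
Op 2: conn=31 S1=31 S2=44 S3=39 blocked=[]
Op 3: conn=18 S1=31 S2=31 S3=39 blocked=[]
Op 4: conn=5 S1=18 S2=31 S3=39 blocked=[]
Op 5: conn=25 S1=18 S2=31 S3=39 blocked=[]
Op 6: conn=13 S1=6 S2=31 S3=39 blocked=[]
Op 7: conn=-3 S1=6 S2=31 S3=23 blocked=[1, 2, 3]
Op 8: conn=21 S1=6 S2=31 S3=23 blocked=[]
Op 9: conn=3 S1=-12 S2=31 S3=23 blocked=[1]

Answer: S1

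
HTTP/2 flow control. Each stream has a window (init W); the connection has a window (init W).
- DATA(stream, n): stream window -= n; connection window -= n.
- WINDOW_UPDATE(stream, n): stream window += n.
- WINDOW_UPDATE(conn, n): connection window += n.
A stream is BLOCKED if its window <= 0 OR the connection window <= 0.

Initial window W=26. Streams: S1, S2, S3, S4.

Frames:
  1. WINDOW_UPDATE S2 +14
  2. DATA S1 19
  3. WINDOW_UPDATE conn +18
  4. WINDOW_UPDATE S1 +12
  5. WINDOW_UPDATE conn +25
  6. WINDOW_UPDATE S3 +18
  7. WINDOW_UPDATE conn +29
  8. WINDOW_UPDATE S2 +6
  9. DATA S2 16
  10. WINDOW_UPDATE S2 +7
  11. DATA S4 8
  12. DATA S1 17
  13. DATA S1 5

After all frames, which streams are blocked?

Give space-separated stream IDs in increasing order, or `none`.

Answer: S1

Derivation:
Op 1: conn=26 S1=26 S2=40 S3=26 S4=26 blocked=[]
Op 2: conn=7 S1=7 S2=40 S3=26 S4=26 blocked=[]
Op 3: conn=25 S1=7 S2=40 S3=26 S4=26 blocked=[]
Op 4: conn=25 S1=19 S2=40 S3=26 S4=26 blocked=[]
Op 5: conn=50 S1=19 S2=40 S3=26 S4=26 blocked=[]
Op 6: conn=50 S1=19 S2=40 S3=44 S4=26 blocked=[]
Op 7: conn=79 S1=19 S2=40 S3=44 S4=26 blocked=[]
Op 8: conn=79 S1=19 S2=46 S3=44 S4=26 blocked=[]
Op 9: conn=63 S1=19 S2=30 S3=44 S4=26 blocked=[]
Op 10: conn=63 S1=19 S2=37 S3=44 S4=26 blocked=[]
Op 11: conn=55 S1=19 S2=37 S3=44 S4=18 blocked=[]
Op 12: conn=38 S1=2 S2=37 S3=44 S4=18 blocked=[]
Op 13: conn=33 S1=-3 S2=37 S3=44 S4=18 blocked=[1]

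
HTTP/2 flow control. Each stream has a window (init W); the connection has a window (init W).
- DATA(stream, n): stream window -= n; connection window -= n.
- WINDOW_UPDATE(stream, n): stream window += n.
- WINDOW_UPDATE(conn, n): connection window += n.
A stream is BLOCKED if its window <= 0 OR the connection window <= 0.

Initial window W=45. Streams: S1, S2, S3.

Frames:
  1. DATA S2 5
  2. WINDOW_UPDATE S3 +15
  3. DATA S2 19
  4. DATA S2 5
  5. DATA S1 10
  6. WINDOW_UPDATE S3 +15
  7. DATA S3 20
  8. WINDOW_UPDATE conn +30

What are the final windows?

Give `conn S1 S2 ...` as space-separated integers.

Answer: 16 35 16 55

Derivation:
Op 1: conn=40 S1=45 S2=40 S3=45 blocked=[]
Op 2: conn=40 S1=45 S2=40 S3=60 blocked=[]
Op 3: conn=21 S1=45 S2=21 S3=60 blocked=[]
Op 4: conn=16 S1=45 S2=16 S3=60 blocked=[]
Op 5: conn=6 S1=35 S2=16 S3=60 blocked=[]
Op 6: conn=6 S1=35 S2=16 S3=75 blocked=[]
Op 7: conn=-14 S1=35 S2=16 S3=55 blocked=[1, 2, 3]
Op 8: conn=16 S1=35 S2=16 S3=55 blocked=[]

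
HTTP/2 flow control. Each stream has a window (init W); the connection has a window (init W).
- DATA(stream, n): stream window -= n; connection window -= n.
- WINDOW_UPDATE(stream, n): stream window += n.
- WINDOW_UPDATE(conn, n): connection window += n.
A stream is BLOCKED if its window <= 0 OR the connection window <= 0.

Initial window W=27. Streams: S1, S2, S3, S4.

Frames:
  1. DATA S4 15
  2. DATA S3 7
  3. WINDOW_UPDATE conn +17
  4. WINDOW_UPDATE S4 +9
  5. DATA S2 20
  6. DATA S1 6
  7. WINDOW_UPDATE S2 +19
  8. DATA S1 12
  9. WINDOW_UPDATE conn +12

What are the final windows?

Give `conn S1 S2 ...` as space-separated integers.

Answer: -4 9 26 20 21

Derivation:
Op 1: conn=12 S1=27 S2=27 S3=27 S4=12 blocked=[]
Op 2: conn=5 S1=27 S2=27 S3=20 S4=12 blocked=[]
Op 3: conn=22 S1=27 S2=27 S3=20 S4=12 blocked=[]
Op 4: conn=22 S1=27 S2=27 S3=20 S4=21 blocked=[]
Op 5: conn=2 S1=27 S2=7 S3=20 S4=21 blocked=[]
Op 6: conn=-4 S1=21 S2=7 S3=20 S4=21 blocked=[1, 2, 3, 4]
Op 7: conn=-4 S1=21 S2=26 S3=20 S4=21 blocked=[1, 2, 3, 4]
Op 8: conn=-16 S1=9 S2=26 S3=20 S4=21 blocked=[1, 2, 3, 4]
Op 9: conn=-4 S1=9 S2=26 S3=20 S4=21 blocked=[1, 2, 3, 4]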